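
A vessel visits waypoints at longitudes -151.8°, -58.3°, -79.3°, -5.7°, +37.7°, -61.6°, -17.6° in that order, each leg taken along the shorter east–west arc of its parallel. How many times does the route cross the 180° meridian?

0

Leg 1: -151.8° → -58.3°, shortest Δλ = 93.5° (east) — does not cross 180°.
Leg 2: -58.3° → -79.3°, shortest Δλ = -21.0° (west) — does not cross 180°.
Leg 3: -79.3° → -5.7°, shortest Δλ = 73.6° (east) — does not cross 180°.
Leg 4: -5.7° → +37.7°, shortest Δλ = 43.4° (east) — does not cross 180°.
Leg 5: +37.7° → -61.6°, shortest Δλ = -99.3° (west) — does not cross 180°.
Leg 6: -61.6° → -17.6°, shortest Δλ = 44.0° (east) — does not cross 180°.
Total crossings: 0.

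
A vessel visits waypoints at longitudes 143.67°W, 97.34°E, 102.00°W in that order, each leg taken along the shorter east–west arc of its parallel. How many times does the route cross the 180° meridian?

2

Leg 1: -143.67° → +97.34°, shortest Δλ = -118.99° (west) — crosses 180°.
Leg 2: +97.34° → -102.00°, shortest Δλ = 160.66° (east) — crosses 180°.
Total crossings: 2.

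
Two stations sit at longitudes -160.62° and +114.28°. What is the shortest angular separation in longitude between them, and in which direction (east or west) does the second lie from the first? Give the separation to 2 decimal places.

85.10° west

Raw difference: 114.28 − -160.62 = 274.9°.
Normalise into (−180°, 180°]: 274.9° − 360° = -85.1°.
Negative ⇒ the second point lies to the west; separation 85.10°.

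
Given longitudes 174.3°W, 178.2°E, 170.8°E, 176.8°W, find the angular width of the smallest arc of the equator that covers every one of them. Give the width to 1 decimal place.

14.9°

Sort the longitudes: -176.8°, -174.3°, +170.8°, +178.2°.
Eastward gaps between consecutive values (wrapping around): 2.5°, 345.1°, 7.4°, 5.0°.
Largest gap = 345.1° ⇒ minimal covering band is its complement: 360° − 345.1° = 14.9°.
Band runs from +170.8° eastward to -174.3°, crossing the antimeridian.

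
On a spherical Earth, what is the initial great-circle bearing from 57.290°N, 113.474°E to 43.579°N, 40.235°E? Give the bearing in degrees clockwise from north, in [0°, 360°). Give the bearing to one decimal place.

Δλ = 40.235 − 113.474 = -73.239°.
θ = atan2( sin Δλ · cos φ₂ , cos φ₁ · sin φ₂ − sin φ₁ · cos φ₂ · cos Δλ )
  = atan2(-0.69365, 0.19674) = -74.165° → normalised to [0°, 360°): 285.835°.

285.8°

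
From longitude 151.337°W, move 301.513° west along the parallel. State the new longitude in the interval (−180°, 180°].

Start at -151.337°; shift −301.513° → -452.850°.
-452.850° lies outside (−180°, 180°]; add 360° → -92.850°.

92.850°W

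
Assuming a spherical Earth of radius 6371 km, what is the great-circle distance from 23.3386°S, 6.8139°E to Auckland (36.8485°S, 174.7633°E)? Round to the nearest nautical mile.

Δλ = 174.7633 − 6.8139 = 167.9494°.
Δφ = -36.8485 − -23.3386 = -13.5099°.
a = sin²(Δφ/2) + cos φ₁ · cos φ₂ · sin²(Δλ/2) = 0.740489.
c = 2·atan2(√a, √(1−a)) = 2.07257 rad → d = 6371·c ≈ 13204.32 km ≈ 7129.76 nmi.

7130 nmi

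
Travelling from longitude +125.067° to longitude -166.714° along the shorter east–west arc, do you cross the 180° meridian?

Yes

Naïve |-166.714 − 125.067| = 291.781° > 180°, so the shorter arc goes the other way round — across 180°.
Signed shortest Δλ = ((-166.714 − 125.067 + 180) mod 360) − 180 = 68.219°.
Going east by 68.219° from +125.067° passes through 180° before reaching -166.714°.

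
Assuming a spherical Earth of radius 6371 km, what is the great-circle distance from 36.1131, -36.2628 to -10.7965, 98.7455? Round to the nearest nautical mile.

Δλ = 98.7455 − -36.2628 = 135.0083°.
Δφ = -10.7965 − 36.1131 = -46.9096°.
a = sin²(Δφ/2) + cos φ₁ · cos φ₂ · sin²(Δλ/2) = 0.835807.
c = 2·atan2(√a, √(1−a)) = 2.30718 rad → d = 6371·c ≈ 14699.04 km ≈ 7936.85 nmi.

7937 nmi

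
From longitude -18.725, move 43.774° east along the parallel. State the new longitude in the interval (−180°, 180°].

+25.049°

Start at -18.725°; shift +43.774° → +25.049°.
+25.049° already lies in (−180°, 180°].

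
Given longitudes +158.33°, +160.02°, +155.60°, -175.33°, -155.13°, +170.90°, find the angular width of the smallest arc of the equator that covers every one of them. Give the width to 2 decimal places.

Sort the longitudes: -175.33°, -155.13°, +155.60°, +158.33°, +160.02°, +170.90°.
Eastward gaps between consecutive values (wrapping around): 20.20°, 310.73°, 2.73°, 1.69°, 10.88°, 13.77°.
Largest gap = 310.73° ⇒ minimal covering band is its complement: 360° − 310.73° = 49.27°.
Band runs from +155.60° eastward to -155.13°, crossing the antimeridian.

49.27°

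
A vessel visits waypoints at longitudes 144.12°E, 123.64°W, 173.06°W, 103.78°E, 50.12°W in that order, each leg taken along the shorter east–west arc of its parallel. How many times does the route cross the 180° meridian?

Leg 1: +144.12° → -123.64°, shortest Δλ = 92.24° (east) — crosses 180°.
Leg 2: -123.64° → -173.06°, shortest Δλ = -49.42° (west) — does not cross 180°.
Leg 3: -173.06° → +103.78°, shortest Δλ = -83.16° (west) — crosses 180°.
Leg 4: +103.78° → -50.12°, shortest Δλ = -153.9° (west) — does not cross 180°.
Total crossings: 2.

2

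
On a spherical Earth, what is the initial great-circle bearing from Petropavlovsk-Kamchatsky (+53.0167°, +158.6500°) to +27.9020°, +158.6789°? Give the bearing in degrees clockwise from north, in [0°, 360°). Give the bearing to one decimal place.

179.9°

Δλ = 158.6789 − 158.6500 = 0.0289°.
θ = atan2( sin Δλ · cos φ₂ , cos φ₁ · sin φ₂ − sin φ₁ · cos φ₂ · cos Δλ )
  = atan2(0.00045, -0.42443) = 179.940° → normalised to [0°, 360°): 179.940°.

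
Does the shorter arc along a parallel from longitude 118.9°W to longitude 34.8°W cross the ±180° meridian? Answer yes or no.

No

Signed shortest Δλ = ((-34.8 − -118.9 + 180) mod 360) − 180 = 84.1°.
Going east by 84.1° from -118.9° reaches -34.8° without touching 180°.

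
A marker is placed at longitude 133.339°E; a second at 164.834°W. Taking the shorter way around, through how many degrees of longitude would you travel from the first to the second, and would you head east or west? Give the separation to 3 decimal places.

61.827° east

Raw difference: -164.834 − 133.339 = -298.173°.
Normalise into (−180°, 180°]: -298.173° + 360° = 61.827°.
Positive ⇒ the second point lies to the east; separation 61.827°.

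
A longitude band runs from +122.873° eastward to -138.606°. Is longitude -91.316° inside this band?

No

Band width going east from +122.873° to -138.606°: ((-138.606 − 122.873) mod 360) = 98.521°.
Offset of -91.316° east of the west edge: ((-91.316 − 122.873) mod 360) = 145.811°.
145.811° > 98.521° ⇒ outside.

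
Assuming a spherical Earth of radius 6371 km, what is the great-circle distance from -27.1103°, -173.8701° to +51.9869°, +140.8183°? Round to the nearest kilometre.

9839 km

Δλ = 140.8183 − -173.8701 = 314.6884°; wrapped into (−180°, 180°]: -45.3116°.
Δφ = 51.9869 − -27.1103 = 79.0972°.
a = sin²(Δφ/2) + cos φ₁ · cos φ₂ · sin²(Δλ/2) = 0.486764.
c = 2·atan2(√a, √(1−a)) = 1.54432 rad → d = 6371·c ≈ 9838.87 km.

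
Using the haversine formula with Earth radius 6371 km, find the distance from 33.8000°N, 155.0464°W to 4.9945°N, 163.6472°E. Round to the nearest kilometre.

Δλ = 163.6472 − -155.0464 = 318.6936°; wrapped into (−180°, 180°]: -41.3064°.
Δφ = 4.9945 − 33.8000 = -28.8055°.
a = sin²(Δφ/2) + cos φ₁ · cos φ₂ · sin²(Δλ/2) = 0.164856.
c = 2·atan2(√a, √(1−a)) = 0.83620 rad → d = 6371·c ≈ 5327.42 km.

5327 km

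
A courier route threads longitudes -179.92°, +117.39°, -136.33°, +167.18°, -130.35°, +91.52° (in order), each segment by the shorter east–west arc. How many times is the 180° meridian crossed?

5

Leg 1: -179.92° → +117.39°, shortest Δλ = -62.69° (west) — crosses 180°.
Leg 2: +117.39° → -136.33°, shortest Δλ = 106.28° (east) — crosses 180°.
Leg 3: -136.33° → +167.18°, shortest Δλ = -56.49° (west) — crosses 180°.
Leg 4: +167.18° → -130.35°, shortest Δλ = 62.47° (east) — crosses 180°.
Leg 5: -130.35° → +91.52°, shortest Δλ = -138.13° (west) — crosses 180°.
Total crossings: 5.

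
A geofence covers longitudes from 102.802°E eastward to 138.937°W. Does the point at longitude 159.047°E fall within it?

Yes

Band width going east from +102.802° to -138.937°: ((-138.937 − 102.802) mod 360) = 118.261°.
Offset of +159.047° east of the west edge: ((159.047 − 102.802) mod 360) = 56.245°.
56.245° ≤ 118.261° ⇒ inside.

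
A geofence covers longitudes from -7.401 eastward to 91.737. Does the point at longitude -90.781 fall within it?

Band width going east from -7.401° to +91.737°: ((91.737 − -7.401) mod 360) = 99.138°.
Offset of -90.781° east of the west edge: ((-90.781 − -7.401) mod 360) = 276.620°.
276.620° > 99.138° ⇒ outside.

No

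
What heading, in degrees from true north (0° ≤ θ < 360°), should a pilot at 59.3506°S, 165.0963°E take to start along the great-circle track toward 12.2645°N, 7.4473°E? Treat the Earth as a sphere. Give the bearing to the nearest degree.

209°

Δλ = 7.4473 − 165.0963 = -157.6490°.
θ = atan2( sin Δλ · cos φ₂ , cos φ₁ · sin φ₂ − sin φ₁ · cos φ₂ · cos Δλ )
  = atan2(-0.37160, -0.66922) = -150.958° → normalised to [0°, 360°): 209.042°.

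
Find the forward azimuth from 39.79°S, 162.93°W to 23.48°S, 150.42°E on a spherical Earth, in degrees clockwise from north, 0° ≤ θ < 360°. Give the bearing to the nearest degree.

Δλ = 150.42 − -162.93 = 313.35°; wrapped into (−180°, 180°]: -46.65°.
θ = atan2( sin Δλ · cos φ₂ , cos φ₁ · sin φ₂ − sin φ₁ · cos φ₂ · cos Δλ )
  = atan2(-0.66696, 0.09679) = -81.743° → normalised to [0°, 360°): 278.257°.

278°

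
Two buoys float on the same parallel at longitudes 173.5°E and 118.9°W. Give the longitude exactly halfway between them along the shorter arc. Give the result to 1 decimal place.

152.7°W

Signed shortest Δλ from +173.5° to -118.9° is +67.6°.
Midpoint longitude = +173.5° + (+67.6°)/2 = +173.5° + 33.8° = +207.3°.
Normalise into (−180°, 180°]: -152.7°.
(The naïve average (+173.5 + -118.9)/2 = 27.3° is on the wrong side of the globe.)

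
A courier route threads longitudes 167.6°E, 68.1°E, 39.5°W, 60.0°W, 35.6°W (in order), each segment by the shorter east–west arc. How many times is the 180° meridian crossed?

0

Leg 1: +167.6° → +68.1°, shortest Δλ = -99.5° (west) — does not cross 180°.
Leg 2: +68.1° → -39.5°, shortest Δλ = -107.6° (west) — does not cross 180°.
Leg 3: -39.5° → -60.0°, shortest Δλ = -20.5° (west) — does not cross 180°.
Leg 4: -60.0° → -35.6°, shortest Δλ = 24.4° (east) — does not cross 180°.
Total crossings: 0.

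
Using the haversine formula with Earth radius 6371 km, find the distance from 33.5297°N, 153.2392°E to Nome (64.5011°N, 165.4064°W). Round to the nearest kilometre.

4429 km

Δλ = -165.4064 − 153.2392 = -318.6456°; wrapped into (−180°, 180°]: 41.3544°.
Δφ = 64.5011 − 33.5297 = 30.9714°.
a = sin²(Δφ/2) + cos φ₁ · cos φ₂ · sin²(Δλ/2) = 0.116031.
c = 2·atan2(√a, √(1−a)) = 0.69518 rad → d = 6371·c ≈ 4429.00 km.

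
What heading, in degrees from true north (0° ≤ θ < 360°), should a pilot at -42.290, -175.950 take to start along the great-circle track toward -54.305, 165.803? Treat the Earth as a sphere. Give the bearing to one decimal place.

Δλ = 165.803 − -175.950 = 341.753°; wrapped into (−180°, 180°]: -18.247°.
θ = atan2( sin Δλ · cos φ₂ , cos φ₁ · sin φ₂ − sin φ₁ · cos φ₂ · cos Δλ )
  = atan2(-0.18269, -0.22791) = -141.284° → normalised to [0°, 360°): 218.716°.

218.7°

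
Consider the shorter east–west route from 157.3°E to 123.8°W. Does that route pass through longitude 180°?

Yes

Naïve |-123.8 − 157.3| = 281.1° > 180°, so the shorter arc goes the other way round — across 180°.
Signed shortest Δλ = ((-123.8 − 157.3 + 180) mod 360) − 180 = 78.9°.
Going east by 78.9° from +157.3° passes through 180° before reaching -123.8°.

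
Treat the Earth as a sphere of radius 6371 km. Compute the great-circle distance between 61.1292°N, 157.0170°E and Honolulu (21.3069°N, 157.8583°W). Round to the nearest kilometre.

5619 km

Δλ = -157.8583 − 157.0170 = -314.8753°; wrapped into (−180°, 180°]: 45.1247°.
Δφ = 21.3069 − 61.1292 = -39.8223°.
a = sin²(Δφ/2) + cos φ₁ · cos φ₂ · sin²(Δλ/2) = 0.182206.
c = 2·atan2(√a, √(1−a)) = 0.88203 rad → d = 6371·c ≈ 5619.39 km.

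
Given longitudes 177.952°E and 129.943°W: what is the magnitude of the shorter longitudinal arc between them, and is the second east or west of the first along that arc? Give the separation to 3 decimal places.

Raw difference: -129.943 − 177.952 = -307.895°.
Normalise into (−180°, 180°]: -307.895° + 360° = 52.105°.
Positive ⇒ the second point lies to the east; separation 52.105°.

52.105° east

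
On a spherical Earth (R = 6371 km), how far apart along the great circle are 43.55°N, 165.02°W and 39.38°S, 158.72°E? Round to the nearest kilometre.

Δλ = 158.72 − -165.02 = 323.74°; wrapped into (−180°, 180°]: -36.26°.
Δφ = -39.38 − 43.55 = -82.93°.
a = sin²(Δφ/2) + cos φ₁ · cos φ₂ · sin²(Δλ/2) = 0.492705.
c = 2·atan2(√a, √(1−a)) = 1.55620 rad → d = 6371·c ≈ 9914.58 km.

9915 km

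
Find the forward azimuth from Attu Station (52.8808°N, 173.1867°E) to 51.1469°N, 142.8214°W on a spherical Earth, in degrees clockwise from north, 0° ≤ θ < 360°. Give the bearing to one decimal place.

Δλ = -142.8214 − 173.1867 = -316.0081°; wrapped into (−180°, 180°]: 43.9919°.
θ = atan2( sin Δλ · cos φ₂ , cos φ₁ · sin φ₂ − sin φ₁ · cos φ₂ · cos Δλ )
  = atan2(0.43571, 0.11008) = 75.821° → normalised to [0°, 360°): 75.821°.

75.8°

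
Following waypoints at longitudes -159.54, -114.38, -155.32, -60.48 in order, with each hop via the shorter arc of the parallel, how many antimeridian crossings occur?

0

Leg 1: -159.54° → -114.38°, shortest Δλ = 45.16° (east) — does not cross 180°.
Leg 2: -114.38° → -155.32°, shortest Δλ = -40.94° (west) — does not cross 180°.
Leg 3: -155.32° → -60.48°, shortest Δλ = 94.84° (east) — does not cross 180°.
Total crossings: 0.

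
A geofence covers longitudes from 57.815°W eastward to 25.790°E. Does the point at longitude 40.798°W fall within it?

Yes

Band width going east from -57.815° to +25.790°: ((25.790 − -57.815) mod 360) = 83.605°.
Offset of -40.798° east of the west edge: ((-40.798 − -57.815) mod 360) = 17.017°.
17.017° ≤ 83.605° ⇒ inside.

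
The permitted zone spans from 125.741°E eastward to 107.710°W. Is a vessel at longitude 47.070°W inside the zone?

No

Band width going east from +125.741° to -107.710°: ((-107.710 − 125.741) mod 360) = 126.549°.
Offset of -47.070° east of the west edge: ((-47.070 − 125.741) mod 360) = 187.189°.
187.189° > 126.549° ⇒ outside.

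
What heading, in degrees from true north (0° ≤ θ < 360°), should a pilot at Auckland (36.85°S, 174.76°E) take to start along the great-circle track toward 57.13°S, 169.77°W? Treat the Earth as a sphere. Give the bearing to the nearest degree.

Δλ = -169.77 − 174.76 = -344.53°; wrapped into (−180°, 180°]: 15.47°.
θ = atan2( sin Δλ · cos φ₂ , cos φ₁ · sin φ₂ − sin φ₁ · cos φ₂ · cos Δλ )
  = atan2(0.14477, -0.35840) = 158.005° → normalised to [0°, 360°): 158.005°.

158°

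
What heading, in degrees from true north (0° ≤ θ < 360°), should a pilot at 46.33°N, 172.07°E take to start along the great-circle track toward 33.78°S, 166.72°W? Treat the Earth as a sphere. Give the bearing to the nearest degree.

162°

Δλ = -166.72 − 172.07 = -338.79°; wrapped into (−180°, 180°]: 21.21°.
θ = atan2( sin Δλ · cos φ₂ , cos φ₁ · sin φ₂ − sin φ₁ · cos φ₂ · cos Δλ )
  = atan2(0.30071, -0.94441) = 162.338° → normalised to [0°, 360°): 162.338°.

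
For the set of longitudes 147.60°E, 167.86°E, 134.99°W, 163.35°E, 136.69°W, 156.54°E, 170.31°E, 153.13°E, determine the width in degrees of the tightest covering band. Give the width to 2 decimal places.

77.41°

Sort the longitudes: -136.69°, -134.99°, +147.60°, +153.13°, +156.54°, +163.35°, +167.86°, +170.31°.
Eastward gaps between consecutive values (wrapping around): 1.70°, 282.59°, 5.53°, 3.41°, 6.81°, 4.51°, 2.45°, 53.00°.
Largest gap = 282.59° ⇒ minimal covering band is its complement: 360° − 282.59° = 77.41°.
Band runs from +147.60° eastward to -134.99°, crossing the antimeridian.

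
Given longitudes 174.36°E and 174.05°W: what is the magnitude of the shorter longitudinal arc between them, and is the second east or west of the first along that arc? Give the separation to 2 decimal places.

11.59° east

Raw difference: -174.05 − 174.36 = -348.41°.
Normalise into (−180°, 180°]: -348.41° + 360° = 11.59°.
Positive ⇒ the second point lies to the east; separation 11.59°.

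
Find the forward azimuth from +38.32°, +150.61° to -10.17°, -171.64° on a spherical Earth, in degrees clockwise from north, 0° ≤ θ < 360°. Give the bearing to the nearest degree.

136°

Δλ = -171.64 − 150.61 = -322.25°; wrapped into (−180°, 180°]: 37.75°.
θ = atan2( sin Δλ · cos φ₂ , cos φ₁ · sin φ₂ − sin φ₁ · cos φ₂ · cos Δλ )
  = atan2(0.60260, -0.62110) = 135.866° → normalised to [0°, 360°): 135.866°.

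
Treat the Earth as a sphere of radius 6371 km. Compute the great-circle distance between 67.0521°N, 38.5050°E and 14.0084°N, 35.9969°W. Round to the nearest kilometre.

Δλ = -35.9969 − 38.5050 = -74.5019°.
Δφ = 14.0084 − 67.0521 = -53.0437°.
a = sin²(Δφ/2) + cos φ₁ · cos φ₂ · sin²(Δλ/2) = 0.338005.
c = 2·atan2(√a, √(1−a)) = 1.24085 rad → d = 6371·c ≈ 7905.46 km.

7905 km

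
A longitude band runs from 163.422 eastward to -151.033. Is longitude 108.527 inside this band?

No

Band width going east from +163.422° to -151.033°: ((-151.033 − 163.422) mod 360) = 45.545°.
Offset of +108.527° east of the west edge: ((108.527 − 163.422) mod 360) = 305.105°.
305.105° > 45.545° ⇒ outside.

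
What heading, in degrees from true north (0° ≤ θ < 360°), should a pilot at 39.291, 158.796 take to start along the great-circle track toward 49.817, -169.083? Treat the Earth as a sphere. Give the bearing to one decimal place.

Δλ = -169.083 − 158.796 = -327.879°; wrapped into (−180°, 180°]: 32.121°.
θ = atan2( sin Δλ · cos φ₂ , cos φ₁ · sin φ₂ − sin φ₁ · cos φ₂ · cos Δλ )
  = atan2(0.34308, 0.24523) = 54.443° → normalised to [0°, 360°): 54.443°.

54.4°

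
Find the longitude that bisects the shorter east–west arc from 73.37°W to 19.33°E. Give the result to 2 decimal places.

27.02°W

Signed shortest Δλ from -73.37° to +19.33° is +92.70°.
Midpoint longitude = -73.37° + (+92.70°)/2 = -73.37° + 46.35° = -27.02°.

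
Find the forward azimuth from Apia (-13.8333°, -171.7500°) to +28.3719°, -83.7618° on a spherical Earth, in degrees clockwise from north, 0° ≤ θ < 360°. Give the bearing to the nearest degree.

62°

Δλ = -83.7618 − -171.7500 = 87.9882°.
θ = atan2( sin Δλ · cos φ₂ , cos φ₁ · sin φ₂ − sin φ₁ · cos φ₂ · cos Δλ )
  = atan2(0.87934, 0.46880) = 61.937° → normalised to [0°, 360°): 61.937°.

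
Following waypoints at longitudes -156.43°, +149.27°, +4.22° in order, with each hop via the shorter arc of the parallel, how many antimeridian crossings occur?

1

Leg 1: -156.43° → +149.27°, shortest Δλ = -54.3° (west) — crosses 180°.
Leg 2: +149.27° → +4.22°, shortest Δλ = -145.05° (west) — does not cross 180°.
Total crossings: 1.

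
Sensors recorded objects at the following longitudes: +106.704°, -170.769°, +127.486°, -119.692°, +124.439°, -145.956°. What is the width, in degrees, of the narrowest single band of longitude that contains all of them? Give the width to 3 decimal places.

133.604°

Sort the longitudes: -170.769°, -145.956°, -119.692°, +106.704°, +124.439°, +127.486°.
Eastward gaps between consecutive values (wrapping around): 24.813°, 26.264°, 226.396°, 17.735°, 3.047°, 61.745°.
Largest gap = 226.396° ⇒ minimal covering band is its complement: 360° − 226.396° = 133.604°.
Band runs from +106.704° eastward to -119.692°, crossing the antimeridian.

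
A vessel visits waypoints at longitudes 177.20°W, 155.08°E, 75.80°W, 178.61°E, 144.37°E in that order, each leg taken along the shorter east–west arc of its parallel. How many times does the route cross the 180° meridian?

3

Leg 1: -177.20° → +155.08°, shortest Δλ = -27.72° (west) — crosses 180°.
Leg 2: +155.08° → -75.80°, shortest Δλ = 129.12° (east) — crosses 180°.
Leg 3: -75.80° → +178.61°, shortest Δλ = -105.59° (west) — crosses 180°.
Leg 4: +178.61° → +144.37°, shortest Δλ = -34.24° (west) — does not cross 180°.
Total crossings: 3.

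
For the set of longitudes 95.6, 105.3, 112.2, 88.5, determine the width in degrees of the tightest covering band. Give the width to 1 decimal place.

Sort the longitudes: +88.5°, +95.6°, +105.3°, +112.2°.
Eastward gaps between consecutive values (wrapping around): 7.1°, 9.7°, 6.9°, 336.3°.
Largest gap = 336.3° ⇒ minimal covering band is its complement: 360° − 336.3° = 23.7°.
Band runs from +88.5° eastward to +112.2°.

23.7°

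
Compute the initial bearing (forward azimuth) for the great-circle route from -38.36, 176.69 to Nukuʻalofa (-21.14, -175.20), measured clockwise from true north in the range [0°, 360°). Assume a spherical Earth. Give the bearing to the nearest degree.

Δλ = -175.20 − 176.69 = -351.89°; wrapped into (−180°, 180°]: 8.11°.
θ = atan2( sin Δλ · cos φ₂ , cos φ₁ · sin φ₂ − sin φ₁ · cos φ₂ · cos Δλ )
  = atan2(0.13158, 0.29025) = 24.386° → normalised to [0°, 360°): 24.386°.

24°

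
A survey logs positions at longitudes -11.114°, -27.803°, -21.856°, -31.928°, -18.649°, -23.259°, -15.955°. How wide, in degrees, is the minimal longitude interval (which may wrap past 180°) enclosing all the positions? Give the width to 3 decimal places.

Sort the longitudes: -31.928°, -27.803°, -23.259°, -21.856°, -18.649°, -15.955°, -11.114°.
Eastward gaps between consecutive values (wrapping around): 4.125°, 4.544°, 1.403°, 3.207°, 2.694°, 4.841°, 339.186°.
Largest gap = 339.186° ⇒ minimal covering band is its complement: 360° − 339.186° = 20.814°.
Band runs from -31.928° eastward to -11.114°.

20.814°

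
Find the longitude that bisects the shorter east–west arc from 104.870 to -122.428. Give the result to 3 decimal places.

Signed shortest Δλ from +104.870° to -122.428° is +132.702°.
Midpoint longitude = +104.870° + (+132.702°)/2 = +104.870° + 66.351° = +171.221°.
(The naïve average (+104.870 + -122.428)/2 = -8.779° is on the wrong side of the globe.)

+171.221°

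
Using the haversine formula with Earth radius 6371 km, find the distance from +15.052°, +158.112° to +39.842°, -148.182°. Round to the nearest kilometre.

Δλ = -148.182 − 158.112 = -306.294°; wrapped into (−180°, 180°]: 53.706°.
Δφ = 39.842 − 15.052 = 24.790°.
a = sin²(Δφ/2) + cos φ₁ · cos φ₂ · sin²(Δλ/2) = 0.197361.
c = 2·atan2(√a, √(1−a)) = 0.92068 rad → d = 6371·c ≈ 5865.66 km.

5866 km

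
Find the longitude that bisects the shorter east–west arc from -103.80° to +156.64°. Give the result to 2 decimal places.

-153.58°

Signed shortest Δλ from -103.80° to +156.64° is -99.56°.
Midpoint longitude = -103.80° + (-99.56°)/2 = -103.80° − 49.78° = -153.58°.
(The naïve average (-103.80 + +156.64)/2 = 26.42° is on the wrong side of the globe.)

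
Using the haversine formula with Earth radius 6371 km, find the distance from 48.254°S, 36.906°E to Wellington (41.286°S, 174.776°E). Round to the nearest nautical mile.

4986 nmi

Δλ = 174.776 − 36.906 = 137.870°.
Δφ = -41.286 − -48.254 = 6.968°.
a = sin²(Δφ/2) + cos φ₁ · cos φ₂ · sin²(Δλ/2) = 0.439379.
c = 2·atan2(√a, √(1−a)) = 1.44926 rad → d = 6371·c ≈ 9233.20 km ≈ 4985.53 nmi.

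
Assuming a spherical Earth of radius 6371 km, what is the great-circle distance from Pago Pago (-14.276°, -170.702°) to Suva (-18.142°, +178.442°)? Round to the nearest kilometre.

1236 km

Δλ = 178.442 − -170.702 = 349.144°; wrapped into (−180°, 180°]: -10.856°.
Δφ = -18.142 − -14.276 = -3.866°.
a = sin²(Δφ/2) + cos φ₁ · cos φ₂ · sin²(Δλ/2) = 0.009379.
c = 2·atan2(√a, √(1−a)) = 0.19399 rad → d = 6371·c ≈ 1235.91 km.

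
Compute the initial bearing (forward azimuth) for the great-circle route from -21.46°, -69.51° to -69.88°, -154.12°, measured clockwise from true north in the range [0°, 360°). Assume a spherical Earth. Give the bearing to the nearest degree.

202°

Δλ = -154.12 − -69.51 = -84.61°.
θ = atan2( sin Δλ · cos φ₂ , cos φ₁ · sin φ₂ − sin φ₁ · cos φ₂ · cos Δλ )
  = atan2(-0.34247, -0.86206) = -158.334° → normalised to [0°, 360°): 201.666°.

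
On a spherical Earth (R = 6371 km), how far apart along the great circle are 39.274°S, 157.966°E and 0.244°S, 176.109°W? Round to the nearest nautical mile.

Δλ = -176.109 − 157.966 = -334.075°; wrapped into (−180°, 180°]: 25.925°.
Δφ = -0.244 − -39.274 = 39.030°.
a = sin²(Δφ/2) + cos φ₁ · cos φ₂ · sin²(Δλ/2) = 0.150543.
c = 2·atan2(√a, √(1−a)) = 0.79692 rad → d = 6371·c ≈ 5077.16 km ≈ 2741.45 nmi.

2741 nmi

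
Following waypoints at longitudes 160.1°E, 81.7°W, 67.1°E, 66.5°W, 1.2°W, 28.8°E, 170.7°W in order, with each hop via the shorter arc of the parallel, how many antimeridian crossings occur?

Leg 1: +160.1° → -81.7°, shortest Δλ = 118.2° (east) — crosses 180°.
Leg 2: -81.7° → +67.1°, shortest Δλ = 148.8° (east) — does not cross 180°.
Leg 3: +67.1° → -66.5°, shortest Δλ = -133.6° (west) — does not cross 180°.
Leg 4: -66.5° → -1.2°, shortest Δλ = 65.3° (east) — does not cross 180°.
Leg 5: -1.2° → +28.8°, shortest Δλ = 30.0° (east) — does not cross 180°.
Leg 6: +28.8° → -170.7°, shortest Δλ = 160.5° (east) — crosses 180°.
Total crossings: 2.

2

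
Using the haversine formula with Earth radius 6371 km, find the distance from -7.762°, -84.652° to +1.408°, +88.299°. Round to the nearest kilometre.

18962 km

Δλ = 88.299 − -84.652 = 172.951°.
Δφ = 1.408 − -7.762 = 9.170°.
a = sin²(Δφ/2) + cos φ₁ · cos φ₂ · sin²(Δλ/2) = 0.993185.
c = 2·atan2(√a, √(1−a)) = 2.97630 rad → d = 6371·c ≈ 18962.00 km.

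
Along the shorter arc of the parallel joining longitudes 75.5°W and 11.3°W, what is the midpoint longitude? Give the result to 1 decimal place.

Signed shortest Δλ from -75.5° to -11.3° is +64.2°.
Midpoint longitude = -75.5° + (+64.2°)/2 = -75.5° + 32.1° = -43.4°.

43.4°W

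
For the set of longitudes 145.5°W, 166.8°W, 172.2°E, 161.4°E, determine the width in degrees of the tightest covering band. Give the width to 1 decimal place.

Sort the longitudes: -166.8°, -145.5°, +161.4°, +172.2°.
Eastward gaps between consecutive values (wrapping around): 21.3°, 306.9°, 10.8°, 21.0°.
Largest gap = 306.9° ⇒ minimal covering band is its complement: 360° − 306.9° = 53.1°.
Band runs from +161.4° eastward to -145.5°, crossing the antimeridian.

53.1°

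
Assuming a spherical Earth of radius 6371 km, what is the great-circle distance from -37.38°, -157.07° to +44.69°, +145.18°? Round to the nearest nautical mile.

Δλ = 145.18 − -157.07 = 302.25°; wrapped into (−180°, 180°]: -57.75°.
Δφ = 44.69 − -37.38 = 82.07°.
a = sin²(Δφ/2) + cos φ₁ · cos φ₂ · sin²(Δλ/2) = 0.562753.
c = 2·atan2(√a, √(1−a)) = 1.69663 rad → d = 6371·c ≈ 10809.26 km ≈ 5836.53 nmi.

5837 nmi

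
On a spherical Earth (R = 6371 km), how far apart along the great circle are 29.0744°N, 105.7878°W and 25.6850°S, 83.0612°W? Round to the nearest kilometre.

6554 km

Δλ = -83.0612 − -105.7878 = 22.7266°.
Δφ = -25.6850 − 29.0744 = -54.7594°.
a = sin²(Δφ/2) + cos φ₁ · cos φ₂ · sin²(Δλ/2) = 0.242071.
c = 2·atan2(√a, √(1−a)) = 1.02879 rad → d = 6371·c ≈ 6554.40 km.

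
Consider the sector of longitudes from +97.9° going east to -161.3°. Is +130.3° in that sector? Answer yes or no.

Band width going east from +97.9° to -161.3°: ((-161.3 − 97.9) mod 360) = 100.8°.
Offset of +130.3° east of the west edge: ((130.3 − 97.9) mod 360) = 32.4°.
32.4° ≤ 100.8° ⇒ inside.

Yes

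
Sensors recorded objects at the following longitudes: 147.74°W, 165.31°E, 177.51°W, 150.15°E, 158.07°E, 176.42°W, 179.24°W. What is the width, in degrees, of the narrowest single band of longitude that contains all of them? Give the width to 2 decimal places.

Sort the longitudes: -179.24°, -177.51°, -176.42°, -147.74°, +150.15°, +158.07°, +165.31°.
Eastward gaps between consecutive values (wrapping around): 1.73°, 1.09°, 28.68°, 297.89°, 7.92°, 7.24°, 15.45°.
Largest gap = 297.89° ⇒ minimal covering band is its complement: 360° − 297.89° = 62.11°.
Band runs from +150.15° eastward to -147.74°, crossing the antimeridian.

62.11°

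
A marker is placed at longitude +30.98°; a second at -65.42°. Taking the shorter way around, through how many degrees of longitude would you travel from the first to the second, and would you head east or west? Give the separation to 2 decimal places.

Raw difference: -65.42 − 30.98 = -96.4°.
Normalise into (−180°, 180°]: -96.4° stays -96.4°.
Negative ⇒ the second point lies to the west; separation 96.40°.

96.40° west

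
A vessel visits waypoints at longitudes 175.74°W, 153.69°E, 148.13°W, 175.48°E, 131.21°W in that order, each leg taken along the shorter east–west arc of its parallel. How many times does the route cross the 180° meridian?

Leg 1: -175.74° → +153.69°, shortest Δλ = -30.57° (west) — crosses 180°.
Leg 2: +153.69° → -148.13°, shortest Δλ = 58.18° (east) — crosses 180°.
Leg 3: -148.13° → +175.48°, shortest Δλ = -36.39° (west) — crosses 180°.
Leg 4: +175.48° → -131.21°, shortest Δλ = 53.31° (east) — crosses 180°.
Total crossings: 4.

4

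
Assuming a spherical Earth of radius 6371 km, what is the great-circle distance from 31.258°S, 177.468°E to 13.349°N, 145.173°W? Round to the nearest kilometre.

6363 km

Δλ = -145.173 − 177.468 = -322.641°; wrapped into (−180°, 180°]: 37.359°.
Δφ = 13.349 − -31.258 = 44.607°.
a = sin²(Δφ/2) + cos φ₁ · cos φ₂ · sin²(Δλ/2) = 0.229346.
c = 2·atan2(√a, √(1−a)) = 0.99881 rad → d = 6371·c ≈ 6363.39 km.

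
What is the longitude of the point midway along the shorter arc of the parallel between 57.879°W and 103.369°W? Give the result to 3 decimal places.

Signed shortest Δλ from -57.879° to -103.369° is -45.490°.
Midpoint longitude = -57.879° + (-45.490°)/2 = -57.879° − 22.745° = -80.624°.

80.624°W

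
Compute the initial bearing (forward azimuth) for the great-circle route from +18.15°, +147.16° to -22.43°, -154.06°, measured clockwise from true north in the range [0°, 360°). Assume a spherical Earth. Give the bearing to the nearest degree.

123°

Δλ = -154.06 − 147.16 = -301.22°; wrapped into (−180°, 180°]: 58.78°.
θ = atan2( sin Δλ · cos φ₂ , cos φ₁ · sin φ₂ − sin φ₁ · cos φ₂ · cos Δλ )
  = atan2(0.79049, -0.51182) = 122.922° → normalised to [0°, 360°): 122.922°.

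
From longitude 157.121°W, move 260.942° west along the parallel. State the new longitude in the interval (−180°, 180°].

58.063°W

Start at -157.121°; shift −260.942° → -418.063°.
-418.063° lies outside (−180°, 180°]; add 360° → -58.063°.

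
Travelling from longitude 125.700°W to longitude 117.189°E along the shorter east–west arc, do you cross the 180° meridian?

Yes

Naïve |117.189 − -125.700| = 242.889° > 180°, so the shorter arc goes the other way round — across 180°.
Signed shortest Δλ = ((117.189 − -125.700 + 180) mod 360) − 180 = -117.111°.
Going west by 117.111° from -125.700° passes through 180° before reaching +117.189°.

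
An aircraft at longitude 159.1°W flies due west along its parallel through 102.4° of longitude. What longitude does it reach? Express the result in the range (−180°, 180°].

Start at -159.1°; shift −102.4° → -261.5°.
-261.5° lies outside (−180°, 180°]; add 360° → +98.5°.

98.5°E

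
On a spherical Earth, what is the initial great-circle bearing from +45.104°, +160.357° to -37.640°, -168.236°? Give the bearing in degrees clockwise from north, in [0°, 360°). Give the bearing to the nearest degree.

156°

Δλ = -168.236 − 160.357 = -328.593°; wrapped into (−180°, 180°]: 31.407°.
θ = atan2( sin Δλ · cos φ₂ , cos φ₁ · sin φ₂ − sin φ₁ · cos φ₂ · cos Δλ )
  = atan2(0.41265, -0.90981) = 155.603° → normalised to [0°, 360°): 155.603°.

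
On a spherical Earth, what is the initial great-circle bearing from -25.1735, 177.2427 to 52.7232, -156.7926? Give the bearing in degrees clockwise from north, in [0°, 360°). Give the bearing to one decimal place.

15.6°

Δλ = -156.7926 − 177.2427 = -334.0353°; wrapped into (−180°, 180°]: 25.9647°.
θ = atan2( sin Δλ · cos φ₂ , cos φ₁ · sin φ₂ − sin φ₁ · cos φ₂ · cos Δλ )
  = atan2(0.26517, 0.95177) = 15.568° → normalised to [0°, 360°): 15.568°.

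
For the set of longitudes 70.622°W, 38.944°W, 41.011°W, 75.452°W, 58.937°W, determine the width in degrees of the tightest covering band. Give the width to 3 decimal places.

36.508°

Sort the longitudes: -75.452°, -70.622°, -58.937°, -41.011°, -38.944°.
Eastward gaps between consecutive values (wrapping around): 4.830°, 11.685°, 17.926°, 2.067°, 323.492°.
Largest gap = 323.492° ⇒ minimal covering band is its complement: 360° − 323.492° = 36.508°.
Band runs from -75.452° eastward to -38.944°.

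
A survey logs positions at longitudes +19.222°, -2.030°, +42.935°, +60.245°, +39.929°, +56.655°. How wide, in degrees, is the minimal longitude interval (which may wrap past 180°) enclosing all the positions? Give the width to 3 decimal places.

62.275°

Sort the longitudes: -2.030°, +19.222°, +39.929°, +42.935°, +56.655°, +60.245°.
Eastward gaps between consecutive values (wrapping around): 21.252°, 20.707°, 3.006°, 13.720°, 3.590°, 297.725°.
Largest gap = 297.725° ⇒ minimal covering band is its complement: 360° − 297.725° = 62.275°.
Band runs from -2.030° eastward to +60.245°.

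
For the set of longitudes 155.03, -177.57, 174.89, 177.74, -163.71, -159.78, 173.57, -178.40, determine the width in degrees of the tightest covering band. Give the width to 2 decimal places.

45.19°

Sort the longitudes: -178.40°, -177.57°, -163.71°, -159.78°, +155.03°, +173.57°, +174.89°, +177.74°.
Eastward gaps between consecutive values (wrapping around): 0.83°, 13.86°, 3.93°, 314.81°, 18.54°, 1.32°, 2.85°, 3.86°.
Largest gap = 314.81° ⇒ minimal covering band is its complement: 360° − 314.81° = 45.19°.
Band runs from +155.03° eastward to -159.78°, crossing the antimeridian.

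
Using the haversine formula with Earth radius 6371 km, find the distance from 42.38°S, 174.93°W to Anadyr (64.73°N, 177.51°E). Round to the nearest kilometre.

Δλ = 177.51 − -174.93 = 352.44°; wrapped into (−180°, 180°]: -7.56°.
Δφ = 64.73 − -42.38 = 107.11°.
a = sin²(Δφ/2) + cos φ₁ · cos φ₂ · sin²(Δλ/2) = 0.648474.
c = 2·atan2(√a, √(1−a)) = 1.87229 rad → d = 6371·c ≈ 11928.37 km.

11928 km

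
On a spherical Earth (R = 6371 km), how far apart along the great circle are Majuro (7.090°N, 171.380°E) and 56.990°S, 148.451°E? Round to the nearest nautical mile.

4009 nmi

Δλ = 148.451 − 171.380 = -22.929°.
Δφ = -56.990 − 7.090 = -64.080°.
a = sin²(Δφ/2) + cos φ₁ · cos φ₂ · sin²(Δλ/2) = 0.302800.
c = 2·atan2(√a, √(1−a)) = 1.16538 rad → d = 6371·c ≈ 7424.64 km ≈ 4008.99 nmi.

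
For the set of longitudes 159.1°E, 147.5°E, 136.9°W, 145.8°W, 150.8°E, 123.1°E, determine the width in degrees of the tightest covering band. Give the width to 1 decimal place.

Sort the longitudes: -145.8°, -136.9°, +123.1°, +147.5°, +150.8°, +159.1°.
Eastward gaps between consecutive values (wrapping around): 8.9°, 260.0°, 24.4°, 3.3°, 8.3°, 55.1°.
Largest gap = 260.0° ⇒ minimal covering band is its complement: 360° − 260.0° = 100.0°.
Band runs from +123.1° eastward to -136.9°, crossing the antimeridian.

100.0°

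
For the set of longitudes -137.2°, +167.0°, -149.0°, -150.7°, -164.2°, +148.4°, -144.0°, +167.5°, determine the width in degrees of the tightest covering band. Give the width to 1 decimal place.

74.4°

Sort the longitudes: -164.2°, -150.7°, -149.0°, -144.0°, -137.2°, +148.4°, +167.0°, +167.5°.
Eastward gaps between consecutive values (wrapping around): 13.5°, 1.7°, 5.0°, 6.8°, 285.6°, 18.6°, 0.5°, 28.3°.
Largest gap = 285.6° ⇒ minimal covering band is its complement: 360° − 285.6° = 74.4°.
Band runs from +148.4° eastward to -137.2°, crossing the antimeridian.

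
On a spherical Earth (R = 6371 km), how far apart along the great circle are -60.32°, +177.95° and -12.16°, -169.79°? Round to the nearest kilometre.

Δλ = -169.79 − 177.95 = -347.74°; wrapped into (−180°, 180°]: 12.26°.
Δφ = -12.16 − -60.32 = 48.16°.
a = sin²(Δφ/2) + cos φ₁ · cos φ₂ · sin²(Δλ/2) = 0.171993.
c = 2·atan2(√a, √(1−a)) = 0.85527 rad → d = 6371·c ≈ 5448.93 km.

5449 km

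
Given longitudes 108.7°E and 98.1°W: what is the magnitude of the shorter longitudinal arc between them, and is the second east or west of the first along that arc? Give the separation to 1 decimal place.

Raw difference: -98.1 − 108.7 = -206.8°.
Normalise into (−180°, 180°]: -206.8° + 360° = 153.2°.
Positive ⇒ the second point lies to the east; separation 153.2°.

153.2° east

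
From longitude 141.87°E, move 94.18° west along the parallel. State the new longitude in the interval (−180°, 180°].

Start at +141.87°; shift −94.18° → +47.69°.
+47.69° already lies in (−180°, 180°].

47.69°E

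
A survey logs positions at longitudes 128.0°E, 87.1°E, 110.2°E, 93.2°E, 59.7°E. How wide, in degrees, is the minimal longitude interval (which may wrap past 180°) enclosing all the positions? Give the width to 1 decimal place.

68.3°

Sort the longitudes: +59.7°, +87.1°, +93.2°, +110.2°, +128.0°.
Eastward gaps between consecutive values (wrapping around): 27.4°, 6.1°, 17.0°, 17.8°, 291.7°.
Largest gap = 291.7° ⇒ minimal covering band is its complement: 360° − 291.7° = 68.3°.
Band runs from +59.7° eastward to +128.0°.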